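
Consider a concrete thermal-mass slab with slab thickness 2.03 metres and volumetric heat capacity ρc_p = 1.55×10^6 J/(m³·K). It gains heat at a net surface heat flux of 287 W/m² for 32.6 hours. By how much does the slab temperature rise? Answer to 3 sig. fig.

Areal heat capacity C = ρc_p × D = 1.55×10^6 × 2.03 = 3.15×10^6 J/(m²·K).
Net heat input Q = F Δt = 287 × (32.6 hours × 3600 s/hour) = 3.37×10^7 J/m².
ΔT = Q / C = 3.37×10^7 / 3.15×10^6 = 10.7 K.

10.7 K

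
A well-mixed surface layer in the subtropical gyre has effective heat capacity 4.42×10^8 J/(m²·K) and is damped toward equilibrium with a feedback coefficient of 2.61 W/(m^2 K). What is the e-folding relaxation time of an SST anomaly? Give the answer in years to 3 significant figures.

5.37 years

Areal heat capacity C = 4.42×10^8 J/(m²·K) (given).
Relaxation time τ = C / λ = 4.42×10^8 / 2.61 = 1.69×10^8 s.
In years: 1.69×10^8 s / (3.156×10^7 s/year) = 5.37 years.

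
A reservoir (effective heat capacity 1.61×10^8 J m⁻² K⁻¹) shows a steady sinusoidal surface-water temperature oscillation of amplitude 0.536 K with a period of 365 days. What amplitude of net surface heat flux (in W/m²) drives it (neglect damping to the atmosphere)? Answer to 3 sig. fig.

17.2

Areal heat capacity C = 1.61×10^8 J m⁻² K⁻¹ (given).
ω = 2π / 3.15×10^7 s = 1.99×10^-7 s⁻¹.
Cω = 1.61×10^8 × 1.99×10^-7 = 32.1 W/(m²·K).
F₀ = A × Cω = 0.536 × 32.1 = 17.2 W/m².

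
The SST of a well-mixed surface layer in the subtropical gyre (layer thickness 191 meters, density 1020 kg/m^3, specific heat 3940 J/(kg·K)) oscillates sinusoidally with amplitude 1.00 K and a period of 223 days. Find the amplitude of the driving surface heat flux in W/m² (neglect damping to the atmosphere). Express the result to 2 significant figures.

Areal heat capacity C = ρ c_p D = 1020 × 3940 × 191 = 7.68×10^8 J/(m^2 K).
ω = 2π / 1.93×10^7 s = 3.26×10^-7 s⁻¹.
Cω = 7.68×10^8 × 3.26×10^-7 = 250 W/(m²·K).
F₀ = A × Cω = 1.00 × 250 = 250 W/m².

250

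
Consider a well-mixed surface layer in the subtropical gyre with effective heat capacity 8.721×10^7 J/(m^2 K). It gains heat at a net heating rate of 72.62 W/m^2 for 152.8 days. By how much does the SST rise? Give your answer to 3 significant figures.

11.0 K

Areal heat capacity C = 8.721×10^7 J/(m^2 K) (given).
Net heat input Q = F Δt = 72.62 × (152.8 days × 86400 s/day) = 9.59×10^8 J/m².
ΔT = Q / C = 9.59×10^8 / 8.72×10^7 = 11.0 K.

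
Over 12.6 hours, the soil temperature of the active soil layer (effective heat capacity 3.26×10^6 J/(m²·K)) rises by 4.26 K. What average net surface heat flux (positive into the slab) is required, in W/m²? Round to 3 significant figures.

306

Areal heat capacity C = 3.26×10^6 J/(m²·K) (given).
Required heat per unit area: Q = C ΔT = 3.26×10^6 × 4.26 = 1.39×10^7 J/m².
Flux F = Q / Δt = 1.39×10^7 / 45400 s = 306 W/m².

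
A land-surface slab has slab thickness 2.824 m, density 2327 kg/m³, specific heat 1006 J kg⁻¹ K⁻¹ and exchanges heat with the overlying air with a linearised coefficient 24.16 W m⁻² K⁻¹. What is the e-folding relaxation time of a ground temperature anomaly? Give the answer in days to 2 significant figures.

Areal heat capacity C = ρ c_p D = 2327 × 1006 × 2.824 = 6.61×10^6 J m⁻² K⁻¹.
Relaxation time τ = C / λ = 6.61×10^6 / 24.16 = 2.74×10^5 s.
In days: 2.74×10^5 s / (86400 s/day) = 3.17 days.

3.2 days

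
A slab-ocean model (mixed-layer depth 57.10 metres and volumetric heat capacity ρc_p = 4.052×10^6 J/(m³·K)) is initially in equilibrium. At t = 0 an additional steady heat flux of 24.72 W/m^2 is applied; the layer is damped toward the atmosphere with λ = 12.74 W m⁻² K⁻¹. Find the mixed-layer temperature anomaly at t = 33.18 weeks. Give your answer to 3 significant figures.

1.30 K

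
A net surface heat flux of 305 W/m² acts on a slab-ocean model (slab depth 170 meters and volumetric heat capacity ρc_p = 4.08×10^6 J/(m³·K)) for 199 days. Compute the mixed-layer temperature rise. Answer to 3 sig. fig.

7.56 K

Areal heat capacity C = ρc_p × D = 4.08×10^6 × 170 = 6.94×10^8 J/(m²·K).
Net heat input Q = F Δt = 305 × (199 days × 86400 s/day) = 5.24×10^9 J/m².
ΔT = Q / C = 5.24×10^9 / 6.94×10^8 = 7.56 K.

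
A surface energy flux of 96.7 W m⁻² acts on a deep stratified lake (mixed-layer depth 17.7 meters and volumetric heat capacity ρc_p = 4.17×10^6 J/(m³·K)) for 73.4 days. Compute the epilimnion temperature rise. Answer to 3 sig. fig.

8.31 K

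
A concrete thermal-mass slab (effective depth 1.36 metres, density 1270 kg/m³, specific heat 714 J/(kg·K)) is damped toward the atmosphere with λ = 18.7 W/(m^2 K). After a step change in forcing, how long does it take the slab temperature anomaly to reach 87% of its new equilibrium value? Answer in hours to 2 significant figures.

37 hours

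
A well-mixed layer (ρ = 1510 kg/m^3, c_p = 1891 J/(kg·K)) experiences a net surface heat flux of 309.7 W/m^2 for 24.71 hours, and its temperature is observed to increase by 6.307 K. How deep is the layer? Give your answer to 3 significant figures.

1.53 m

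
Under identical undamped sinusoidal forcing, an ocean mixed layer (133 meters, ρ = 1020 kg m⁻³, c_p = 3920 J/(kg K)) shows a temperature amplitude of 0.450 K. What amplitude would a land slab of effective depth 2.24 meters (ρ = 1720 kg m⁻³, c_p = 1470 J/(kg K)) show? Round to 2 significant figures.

42 K

C_ocean = 5.32×10^8 J/(m²·K); C_land = 5.66×10^6 J/(m²·K).
A ∝ 1/C ⇒ A_land = A_ocean × C_ocean/C_land = 0.450 × 93.9 = 42.3 K.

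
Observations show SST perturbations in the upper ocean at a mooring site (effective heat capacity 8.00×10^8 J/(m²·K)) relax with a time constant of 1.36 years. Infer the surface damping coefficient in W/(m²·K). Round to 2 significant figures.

19

Areal heat capacity C = 8.00×10^8 J/(m²·K) (given).
τ = 1.36 years = 4.29×10^7 s.
λ = C / τ = 8.00×10^8 / 4.29×10^7 = 18.6 W/(m²·K).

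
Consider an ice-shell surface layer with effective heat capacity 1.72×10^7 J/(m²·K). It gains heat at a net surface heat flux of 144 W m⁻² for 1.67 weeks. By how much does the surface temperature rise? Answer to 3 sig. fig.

Areal heat capacity C = 1.72×10^7 J/(m²·K) (given).
Net heat input Q = F Δt = 144 × (1.67 weeks × 6.048×10^5 s/week) = 1.45×10^8 J/m².
ΔT = Q / C = 1.45×10^8 / 1.72×10^7 = 8.46 K.

8.46 K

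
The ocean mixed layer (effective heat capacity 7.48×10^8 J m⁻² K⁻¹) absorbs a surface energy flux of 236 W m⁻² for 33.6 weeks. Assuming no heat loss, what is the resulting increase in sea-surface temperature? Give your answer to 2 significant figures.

6.4 K

Areal heat capacity C = 7.48×10^8 J m⁻² K⁻¹ (given).
Net heat input Q = F Δt = 236 × (33.6 weeks × 6.048×10^5 s/week) = 4.80×10^9 J/m².
ΔT = Q / C = 4.80×10^9 / 7.48×10^8 = 6.41 K.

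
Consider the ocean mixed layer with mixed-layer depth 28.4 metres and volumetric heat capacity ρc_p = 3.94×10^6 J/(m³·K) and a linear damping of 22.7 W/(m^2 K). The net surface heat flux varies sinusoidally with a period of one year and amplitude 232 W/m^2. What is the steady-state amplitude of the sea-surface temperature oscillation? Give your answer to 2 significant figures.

7.3 K

Areal heat capacity C = ρc_p × D = 3.94×10^6 × 28.4 = 1.12×10^8 J m⁻² K⁻¹.
Angular frequency ω = 2π / T = 2π / 3.15×10^7 s = 1.99×10^-7 s⁻¹.
√((Cω)² + λ²) = √((22.3)² + 22.7²) = 31.8 W/(m²·K).
Amplitude A = F₀ / √((Cω)²+λ²) = 232 / 31.8 = 7.29 K.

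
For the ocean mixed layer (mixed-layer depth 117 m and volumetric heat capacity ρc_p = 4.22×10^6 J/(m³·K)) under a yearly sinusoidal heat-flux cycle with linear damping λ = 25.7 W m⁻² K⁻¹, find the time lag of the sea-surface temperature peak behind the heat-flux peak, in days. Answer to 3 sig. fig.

76.4 days

Areal heat capacity C = ρc_p × D = 4.22×10^6 × 117 = 4.94×10^8 J/(m²·K).
ω = 2π / 3.15×10^7 s = 1.99×10^-7 s⁻¹.
Phase lag φ = arctan(Cω/λ) = arctan(98.4/25.7) = 1.32 rad.
Time lag = φ / ω = 1.32 / 1.99×10^-7 = 6.60×10^6 s = 76.4 days.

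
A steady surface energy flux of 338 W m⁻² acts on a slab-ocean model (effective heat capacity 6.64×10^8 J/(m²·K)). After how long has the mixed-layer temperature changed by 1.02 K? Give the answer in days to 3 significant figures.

23.2 days

Areal heat capacity C = 6.64×10^8 J/(m²·K) (given).
Time required: Δt = C ΔT / F = 6.64×10^8 × 1.02 / 338 = 2.00×10^6 s.
In days: 2.00×10^6 s / (86400 s/day) = 23.2 days.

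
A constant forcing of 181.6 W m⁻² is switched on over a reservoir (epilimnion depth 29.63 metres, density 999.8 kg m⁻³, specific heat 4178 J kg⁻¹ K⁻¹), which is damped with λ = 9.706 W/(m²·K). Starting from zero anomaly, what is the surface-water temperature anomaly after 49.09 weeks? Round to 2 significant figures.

Areal heat capacity C = ρ c_p D = 999.8 × 4178 × 29.63 = 1.24×10^8 J/(m²·K).
τ = C / λ = 1.24×10^8 / 9.706 = 1.28×10^7 s.
Equilibrium anomaly ΔT_eq = F / λ = 181.6 / 9.706 = 18.7 K.
t = 49.09 weeks = 2.97×10^7 s, so t/τ = 2.33.
ΔT(t) = ΔT_eq (1 − e^(−t/τ)) = 18.7 × (1 − e^−2.33) = 16.9 K.

17 K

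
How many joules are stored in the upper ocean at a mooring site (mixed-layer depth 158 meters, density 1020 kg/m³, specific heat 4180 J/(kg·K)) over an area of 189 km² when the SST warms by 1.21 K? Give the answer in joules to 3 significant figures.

Areal heat capacity C = ρ c_p D = 1020 × 4180 × 158 = 6.74×10^8 J/(m²·K).
Heat per unit area: q = C ΔT = 6.74×10^8 × 1.21 = 8.15×10^8 J/m².
Total heat: Q = q × A = 8.15×10^8 × (189 × 10⁶ m²) = 1.54×10^17 J.

1.54×10^17 J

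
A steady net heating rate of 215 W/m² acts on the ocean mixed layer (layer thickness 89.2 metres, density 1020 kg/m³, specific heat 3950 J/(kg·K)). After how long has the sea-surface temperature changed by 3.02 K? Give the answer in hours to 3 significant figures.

Areal heat capacity C = ρ c_p D = 1020 × 3950 × 89.2 = 3.59×10^8 J/(m^2 K).
Time required: Δt = C ΔT / F = 3.59×10^8 × 3.02 / 215 = 5.05×10^6 s.
In hours: 5.05×10^6 s / (3600 s/hour) = 1400 hours.

1400 hours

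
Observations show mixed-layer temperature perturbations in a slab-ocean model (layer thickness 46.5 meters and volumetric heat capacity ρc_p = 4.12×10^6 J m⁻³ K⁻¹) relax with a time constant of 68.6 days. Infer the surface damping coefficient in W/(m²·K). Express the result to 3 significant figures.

32.3

Areal heat capacity C = ρc_p × D = 4.12×10^6 × 46.5 = 1.92×10^8 J/(m^2 K).
τ = 68.6 days = 5.93×10^6 s.
λ = C / τ = 1.92×10^8 / 5.93×10^6 = 32.3 W/(m²·K).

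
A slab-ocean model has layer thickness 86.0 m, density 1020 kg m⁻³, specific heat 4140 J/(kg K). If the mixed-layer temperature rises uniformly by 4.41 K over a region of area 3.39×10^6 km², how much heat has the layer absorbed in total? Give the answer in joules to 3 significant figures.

5.43×10^21 J

Areal heat capacity C = ρ c_p D = 1020 × 4140 × 86.0 = 3.63×10^8 J/(m^2 K).
Heat per unit area: q = C ΔT = 3.63×10^8 × 4.41 = 1.60×10^9 J/m².
Total heat: Q = q × A = 1.60×10^9 × (3.39×10^6 × 10⁶ m²) = 5.43×10^21 J.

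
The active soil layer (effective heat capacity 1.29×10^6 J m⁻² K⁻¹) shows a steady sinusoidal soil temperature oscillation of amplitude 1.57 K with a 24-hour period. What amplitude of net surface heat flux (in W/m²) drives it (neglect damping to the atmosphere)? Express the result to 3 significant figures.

147

Areal heat capacity C = 1.29×10^6 J m⁻² K⁻¹ (given).
ω = 2π / 86400 s = 7.27×10^-5 s⁻¹.
Cω = 1.29×10^6 × 7.27×10^-5 = 93.8 W/(m²·K).
F₀ = A × Cω = 1.57 × 93.8 = 147 W/m².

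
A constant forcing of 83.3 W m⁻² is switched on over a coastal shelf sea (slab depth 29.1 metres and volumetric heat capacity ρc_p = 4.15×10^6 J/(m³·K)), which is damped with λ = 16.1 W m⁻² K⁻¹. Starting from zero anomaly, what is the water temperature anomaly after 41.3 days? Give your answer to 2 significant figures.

2.0 K

Areal heat capacity C = ρc_p × D = 4.15×10^6 × 29.1 = 1.21×10^8 J/(m^2 K).
τ = C / λ = 1.21×10^8 / 16.1 = 7.50×10^6 s.
Equilibrium anomaly ΔT_eq = F / λ = 83.3 / 16.1 = 5.17 K.
t = 41.3 days = 3.57×10^6 s, so t/τ = 0.476.
ΔT(t) = ΔT_eq (1 − e^(−t/τ)) = 5.17 × (1 − e^−0.476) = 1.96 K.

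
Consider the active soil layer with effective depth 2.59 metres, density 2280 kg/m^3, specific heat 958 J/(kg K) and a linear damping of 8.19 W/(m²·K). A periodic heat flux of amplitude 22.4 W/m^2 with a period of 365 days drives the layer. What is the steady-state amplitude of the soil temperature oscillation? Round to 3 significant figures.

2.71 K

Areal heat capacity C = ρ c_p D = 2280 × 958 × 2.59 = 5.66×10^6 J/(m²·K).
Angular frequency ω = 2π / T = 2π / 3.15×10^7 s = 1.99×10^-7 s⁻¹.
√((Cω)² + λ²) = √((1.13)² + 8.19²) = 8.27 W/(m²·K).
Amplitude A = F₀ / √((Cω)²+λ²) = 22.4 / 8.27 = 2.71 K.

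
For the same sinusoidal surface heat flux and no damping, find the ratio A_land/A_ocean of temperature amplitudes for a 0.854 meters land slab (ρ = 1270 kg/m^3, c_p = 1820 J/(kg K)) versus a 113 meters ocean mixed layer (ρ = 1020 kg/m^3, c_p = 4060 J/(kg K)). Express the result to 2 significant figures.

C_ocean = 1020 × 4060 × 113 = 4.68×10^8 J/(m²·K).
C_land = 1270 × 1820 × 0.854 = 1.97×10^6 J/(m²·K).
Undamped amplitude ∝ 1/C, so A_land/A_ocean = C_ocean/C_land = 237.

240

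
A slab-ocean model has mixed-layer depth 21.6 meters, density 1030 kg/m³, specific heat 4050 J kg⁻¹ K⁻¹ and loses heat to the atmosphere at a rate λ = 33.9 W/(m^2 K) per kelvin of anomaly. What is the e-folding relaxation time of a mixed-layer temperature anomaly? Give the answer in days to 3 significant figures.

Areal heat capacity C = ρ c_p D = 1030 × 4050 × 21.6 = 9.01×10^7 J/(m²·K).
Relaxation time τ = C / λ = 9.01×10^7 / 33.9 = 2.66×10^6 s.
In days: 2.66×10^6 s / (86400 s/day) = 30.8 days.

30.8 days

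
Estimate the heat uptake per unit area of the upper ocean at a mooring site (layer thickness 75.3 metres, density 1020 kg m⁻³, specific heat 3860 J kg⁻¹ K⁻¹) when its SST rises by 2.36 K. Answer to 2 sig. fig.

Areal heat capacity C = ρ c_p D = 1020 × 3860 × 75.3 = 2.96×10^8 J m⁻² K⁻¹.
ΔQ = C ΔT = 2.96×10^8 × 2.36 = 7.00×10^8 J/m².

7.0×10^8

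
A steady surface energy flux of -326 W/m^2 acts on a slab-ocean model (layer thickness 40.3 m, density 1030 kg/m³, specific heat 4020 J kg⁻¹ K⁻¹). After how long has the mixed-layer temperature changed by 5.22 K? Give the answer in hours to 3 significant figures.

Areal heat capacity C = ρ c_p D = 1030 × 4020 × 40.3 = 1.67×10^8 J/(m²·K).
Time required: Δt = C ΔT / F = 1.67×10^8 × -5.22 / -326 = 2.67×10^6 s.
In hours: 2.67×10^6 s / (3600 s/hour) = 742 hours.

742 hours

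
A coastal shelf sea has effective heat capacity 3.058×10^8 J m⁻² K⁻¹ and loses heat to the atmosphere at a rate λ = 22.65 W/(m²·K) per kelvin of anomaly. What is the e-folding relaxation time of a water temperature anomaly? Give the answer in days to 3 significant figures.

Areal heat capacity C = 3.058×10^8 J m⁻² K⁻¹ (given).
Relaxation time τ = C / λ = 3.06×10^8 / 22.65 = 1.35×10^7 s.
In days: 1.35×10^7 s / (86400 s/day) = 156 days.

156 days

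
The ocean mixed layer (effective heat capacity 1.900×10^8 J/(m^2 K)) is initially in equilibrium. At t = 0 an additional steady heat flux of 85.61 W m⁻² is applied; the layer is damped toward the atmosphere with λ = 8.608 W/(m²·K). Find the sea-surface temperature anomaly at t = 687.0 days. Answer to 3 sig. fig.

Areal heat capacity C = 1.900×10^8 J/(m^2 K) (given).
τ = C / λ = 1.90×10^8 / 8.608 = 2.21×10^7 s.
Equilibrium anomaly ΔT_eq = F / λ = 85.61 / 8.608 = 9.95 K.
t = 687.0 days = 5.94×10^7 s, so t/τ = 2.69.
ΔT(t) = ΔT_eq (1 − e^(−t/τ)) = 9.95 × (1 − e^−2.69) = 9.27 K.

9.27 K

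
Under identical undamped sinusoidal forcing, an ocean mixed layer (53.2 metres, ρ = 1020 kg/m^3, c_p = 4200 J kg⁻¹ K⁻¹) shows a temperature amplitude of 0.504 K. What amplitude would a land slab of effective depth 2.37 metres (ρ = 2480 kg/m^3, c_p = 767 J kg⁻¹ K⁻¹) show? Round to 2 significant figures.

25 K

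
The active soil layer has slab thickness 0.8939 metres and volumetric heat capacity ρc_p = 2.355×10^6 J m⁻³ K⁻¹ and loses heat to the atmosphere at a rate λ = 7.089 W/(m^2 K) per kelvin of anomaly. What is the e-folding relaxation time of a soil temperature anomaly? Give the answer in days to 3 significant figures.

Areal heat capacity C = ρc_p × D = 2.355×10^6 × 0.8939 = 2.11×10^6 J/(m^2 K).
Relaxation time τ = C / λ = 2.11×10^6 / 7.089 = 2.97×10^5 s.
In days: 2.97×10^5 s / (86400 s/day) = 3.44 days.

3.44 days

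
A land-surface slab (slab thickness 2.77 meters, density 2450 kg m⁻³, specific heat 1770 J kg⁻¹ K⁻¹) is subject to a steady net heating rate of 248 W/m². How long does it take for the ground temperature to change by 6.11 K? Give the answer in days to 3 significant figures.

3.43 days

Areal heat capacity C = ρ c_p D = 2450 × 1770 × 2.77 = 1.20×10^7 J/(m^2 K).
Time required: Δt = C ΔT / F = 1.20×10^7 × 6.11 / 248 = 2.96×10^5 s.
In days: 2.96×10^5 s / (86400 s/day) = 3.43 days.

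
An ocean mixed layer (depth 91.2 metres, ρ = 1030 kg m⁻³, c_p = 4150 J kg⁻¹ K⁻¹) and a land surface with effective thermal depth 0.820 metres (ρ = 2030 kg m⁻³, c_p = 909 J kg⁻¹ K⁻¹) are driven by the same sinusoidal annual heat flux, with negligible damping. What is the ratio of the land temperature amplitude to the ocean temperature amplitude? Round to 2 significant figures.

C_ocean = 1030 × 4150 × 91.2 = 3.90×10^8 J/(m²·K).
C_land = 2030 × 909 × 0.820 = 1.51×10^6 J/(m²·K).
Undamped amplitude ∝ 1/C, so A_land/A_ocean = C_ocean/C_land = 258.

260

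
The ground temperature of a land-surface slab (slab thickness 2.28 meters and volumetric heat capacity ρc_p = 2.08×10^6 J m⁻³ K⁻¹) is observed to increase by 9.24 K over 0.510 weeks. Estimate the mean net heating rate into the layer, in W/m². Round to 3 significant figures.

142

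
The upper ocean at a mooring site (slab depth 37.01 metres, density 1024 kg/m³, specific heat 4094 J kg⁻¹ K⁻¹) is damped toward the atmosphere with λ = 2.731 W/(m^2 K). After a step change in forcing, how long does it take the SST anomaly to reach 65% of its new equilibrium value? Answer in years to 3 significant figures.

1.89 years

Areal heat capacity C = ρ c_p D = 1024 × 4094 × 37.01 = 1.55×10^8 J/(m²·K).
τ = C / λ = 1.55×10^8 / 2.731 = 5.68×10^7 s.
Fraction reached: 1 − e^(−t/τ) = 0.65 ⇒ t = −τ ln(1 − 0.65) = τ × 1.05.
t = 5.96×10^7 s = 1.89 years.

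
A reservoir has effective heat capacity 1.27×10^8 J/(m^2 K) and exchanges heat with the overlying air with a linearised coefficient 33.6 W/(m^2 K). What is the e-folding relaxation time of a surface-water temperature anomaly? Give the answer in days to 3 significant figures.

43.7 days

Areal heat capacity C = 1.27×10^8 J/(m^2 K) (given).
Relaxation time τ = C / λ = 1.27×10^8 / 33.6 = 3.78×10^6 s.
In days: 3.78×10^6 s / (86400 s/day) = 43.7 days.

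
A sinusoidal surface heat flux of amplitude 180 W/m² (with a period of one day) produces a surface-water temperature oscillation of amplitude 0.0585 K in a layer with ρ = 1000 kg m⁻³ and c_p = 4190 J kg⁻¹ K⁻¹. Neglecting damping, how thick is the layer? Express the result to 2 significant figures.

ω = 2π / 86400 s = 7.27×10^-5 s⁻¹.
Required C = F₀ / (A ω) = 180 / (0.0585 × 7.27×10^-5) = 4.23×10^7 J/(m²·K).
D = C / (ρ c_p) = 4.23×10^7 / (1000 × 4190) = 10.1 m.

10 m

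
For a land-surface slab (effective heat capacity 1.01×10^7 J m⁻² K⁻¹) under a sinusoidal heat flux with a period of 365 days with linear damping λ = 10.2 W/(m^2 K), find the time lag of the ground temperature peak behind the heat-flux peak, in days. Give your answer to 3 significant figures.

11.3 days

Areal heat capacity C = 1.01×10^7 J m⁻² K⁻¹ (given).
ω = 2π / 3.15×10^7 s = 1.99×10^-7 s⁻¹.
Phase lag φ = arctan(Cω/λ) = arctan(2.01/10.2) = 0.195 rad.
Time lag = φ / ω = 0.195 / 1.99×10^-7 = 9.78×10^5 s = 11.3 days.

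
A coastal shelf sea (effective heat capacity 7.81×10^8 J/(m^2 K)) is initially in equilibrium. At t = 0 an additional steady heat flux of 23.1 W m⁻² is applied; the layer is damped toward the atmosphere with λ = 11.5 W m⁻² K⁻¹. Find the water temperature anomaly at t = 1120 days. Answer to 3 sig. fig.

1.53 K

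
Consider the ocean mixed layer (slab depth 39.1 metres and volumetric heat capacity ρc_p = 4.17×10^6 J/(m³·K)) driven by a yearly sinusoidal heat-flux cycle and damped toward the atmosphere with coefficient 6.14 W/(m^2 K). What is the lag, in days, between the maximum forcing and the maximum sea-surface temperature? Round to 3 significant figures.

80.4 days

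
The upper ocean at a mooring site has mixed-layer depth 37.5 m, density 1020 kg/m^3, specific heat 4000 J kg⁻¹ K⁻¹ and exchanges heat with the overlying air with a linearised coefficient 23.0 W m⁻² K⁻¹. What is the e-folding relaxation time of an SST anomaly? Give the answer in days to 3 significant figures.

77.0 days

Areal heat capacity C = ρ c_p D = 1020 × 4000 × 37.5 = 1.53×10^8 J/(m²·K).
Relaxation time τ = C / λ = 1.53×10^8 / 23.0 = 6.65×10^6 s.
In days: 6.65×10^6 s / (86400 s/day) = 77.0 days.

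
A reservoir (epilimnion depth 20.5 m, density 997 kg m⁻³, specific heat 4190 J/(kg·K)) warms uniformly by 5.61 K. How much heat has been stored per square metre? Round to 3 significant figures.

Areal heat capacity C = ρ c_p D = 997 × 4190 × 20.5 = 8.56×10^7 J/(m^2 K).
ΔQ = C ΔT = 8.56×10^7 × 5.61 = 4.80×10^8 J/m².

4.80×10^8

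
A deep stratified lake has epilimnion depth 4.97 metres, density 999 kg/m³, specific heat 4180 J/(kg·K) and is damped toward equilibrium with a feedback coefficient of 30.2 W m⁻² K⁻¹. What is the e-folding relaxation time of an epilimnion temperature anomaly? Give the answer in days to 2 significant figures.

8.0 days

Areal heat capacity C = ρ c_p D = 999 × 4180 × 4.97 = 2.08×10^7 J/(m^2 K).
Relaxation time τ = C / λ = 2.08×10^7 / 30.2 = 6.87×10^5 s.
In days: 6.87×10^5 s / (86400 s/day) = 7.95 days.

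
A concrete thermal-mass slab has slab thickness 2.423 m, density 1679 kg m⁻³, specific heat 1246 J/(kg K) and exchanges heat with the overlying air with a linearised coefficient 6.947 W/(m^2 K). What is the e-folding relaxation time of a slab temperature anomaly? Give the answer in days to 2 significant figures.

Areal heat capacity C = ρ c_p D = 1679 × 1246 × 2.423 = 5.07×10^6 J/(m²·K).
Relaxation time τ = C / λ = 5.07×10^6 / 6.947 = 7.30×10^5 s.
In days: 7.30×10^5 s / (86400 s/day) = 8.45 days.

8.4 days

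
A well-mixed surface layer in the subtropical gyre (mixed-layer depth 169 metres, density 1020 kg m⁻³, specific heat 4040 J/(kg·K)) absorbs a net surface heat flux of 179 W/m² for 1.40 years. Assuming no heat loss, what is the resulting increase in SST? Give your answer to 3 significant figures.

11.4 K

Areal heat capacity C = ρ c_p D = 1020 × 4040 × 169 = 6.96×10^8 J/(m^2 K).
Net heat input Q = F Δt = 179 × (1.40 years × 3.156×10^7 s/year) = 7.91×10^9 J/m².
ΔT = Q / C = 7.91×10^9 / 6.96×10^8 = 11.4 K.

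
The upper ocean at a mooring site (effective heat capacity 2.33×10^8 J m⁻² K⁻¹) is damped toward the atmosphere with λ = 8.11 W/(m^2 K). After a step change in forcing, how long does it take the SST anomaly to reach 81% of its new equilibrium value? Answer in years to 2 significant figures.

Areal heat capacity C = 2.33×10^8 J m⁻² K⁻¹ (given).
τ = C / λ = 2.33×10^8 / 8.11 = 2.87×10^7 s.
Fraction reached: 1 − e^(−t/τ) = 0.81 ⇒ t = −τ ln(1 − 0.81) = τ × 1.66.
t = 4.77×10^7 s = 1.51 years.

1.5 years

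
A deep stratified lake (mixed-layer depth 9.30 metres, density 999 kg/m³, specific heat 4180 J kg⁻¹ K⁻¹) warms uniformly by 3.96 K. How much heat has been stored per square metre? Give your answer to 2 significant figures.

1.5×10^8

Areal heat capacity C = ρ c_p D = 999 × 4180 × 9.30 = 3.88×10^7 J m⁻² K⁻¹.
ΔQ = C ΔT = 3.88×10^7 × 3.96 = 1.54×10^8 J/m².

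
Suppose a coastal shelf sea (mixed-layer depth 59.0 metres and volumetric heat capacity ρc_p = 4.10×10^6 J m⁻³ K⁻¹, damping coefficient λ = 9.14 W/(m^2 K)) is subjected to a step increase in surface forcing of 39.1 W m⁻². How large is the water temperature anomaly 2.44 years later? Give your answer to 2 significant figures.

Areal heat capacity C = ρc_p × D = 4.10×10^6 × 59.0 = 2.42×10^8 J m⁻² K⁻¹.
τ = C / λ = 2.42×10^8 / 9.14 = 2.65×10^7 s.
Equilibrium anomaly ΔT_eq = F / λ = 39.1 / 9.14 = 4.28 K.
t = 2.44 years = 7.70×10^7 s, so t/τ = 2.91.
ΔT(t) = ΔT_eq (1 − e^(−t/τ)) = 4.28 × (1 − e^−2.91) = 4.04 K.

4.0 K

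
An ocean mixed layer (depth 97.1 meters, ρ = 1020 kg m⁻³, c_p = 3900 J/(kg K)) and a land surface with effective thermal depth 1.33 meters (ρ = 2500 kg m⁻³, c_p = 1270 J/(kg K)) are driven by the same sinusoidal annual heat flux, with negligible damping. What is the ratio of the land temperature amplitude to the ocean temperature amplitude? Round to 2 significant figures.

C_ocean = 1020 × 3900 × 97.1 = 3.86×10^8 J/(m²·K).
C_land = 2500 × 1270 × 1.33 = 4.22×10^6 J/(m²·K).
Undamped amplitude ∝ 1/C, so A_land/A_ocean = C_ocean/C_land = 91.5.

91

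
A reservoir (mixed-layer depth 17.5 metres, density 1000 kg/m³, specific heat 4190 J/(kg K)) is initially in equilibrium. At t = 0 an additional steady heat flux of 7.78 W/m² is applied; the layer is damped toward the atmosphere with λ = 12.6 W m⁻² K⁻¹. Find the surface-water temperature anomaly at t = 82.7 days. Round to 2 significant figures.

0.44 K

Areal heat capacity C = ρ c_p D = 1000 × 4190 × 17.5 = 7.33×10^7 J/(m^2 K).
τ = C / λ = 7.33×10^7 / 12.6 = 5.82×10^6 s.
Equilibrium anomaly ΔT_eq = F / λ = 7.78 / 12.6 = 0.617 K.
t = 82.7 days = 7.15×10^6 s, so t/τ = 1.23.
ΔT(t) = ΔT_eq (1 − e^(−t/τ)) = 0.617 × (1 − e^−1.23) = 0.437 K.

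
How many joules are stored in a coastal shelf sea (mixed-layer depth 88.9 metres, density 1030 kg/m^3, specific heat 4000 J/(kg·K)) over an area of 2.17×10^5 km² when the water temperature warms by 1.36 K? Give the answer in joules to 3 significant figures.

1.08×10^20 J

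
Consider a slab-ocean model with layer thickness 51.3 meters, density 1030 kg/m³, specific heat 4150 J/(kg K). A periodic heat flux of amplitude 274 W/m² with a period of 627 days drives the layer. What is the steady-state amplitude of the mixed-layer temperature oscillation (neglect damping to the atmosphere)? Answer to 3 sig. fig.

10.8 K

Areal heat capacity C = ρ c_p D = 1030 × 4150 × 51.3 = 2.19×10^8 J/(m²·K).
Angular frequency ω = 2π / T = 2π / 5.42×10^7 s = 1.16×10^-7 s⁻¹.
Cω = 2.19×10^8 × 1.16×10^-7 = 25.4 W/(m²·K).
Amplitude A = F₀ / (Cω) = 274 / 25.4 = 10.8 K.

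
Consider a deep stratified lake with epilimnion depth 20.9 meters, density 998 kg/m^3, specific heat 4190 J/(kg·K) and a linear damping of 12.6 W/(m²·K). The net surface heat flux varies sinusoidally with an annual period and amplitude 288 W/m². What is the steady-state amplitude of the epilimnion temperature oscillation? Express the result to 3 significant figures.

13.4 K

Areal heat capacity C = ρ c_p D = 998 × 4190 × 20.9 = 8.74×10^7 J m⁻² K⁻¹.
Angular frequency ω = 2π / T = 2π / 3.15×10^7 s = 1.99×10^-7 s⁻¹.
√((Cω)² + λ²) = √((17.4)² + 12.6²) = 21.5 W/(m²·K).
Amplitude A = F₀ / √((Cω)²+λ²) = 288 / 21.5 = 13.4 K.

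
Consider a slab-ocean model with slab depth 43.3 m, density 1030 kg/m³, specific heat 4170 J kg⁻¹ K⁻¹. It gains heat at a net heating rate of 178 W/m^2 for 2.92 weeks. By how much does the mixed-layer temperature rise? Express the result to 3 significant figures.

Areal heat capacity C = ρ c_p D = 1030 × 4170 × 43.3 = 1.86×10^8 J m⁻² K⁻¹.
Net heat input Q = F Δt = 178 × (2.92 weeks × 6.048×10^5 s/week) = 3.14×10^8 J/m².
ΔT = Q / C = 3.14×10^8 / 1.86×10^8 = 1.69 K.

1.69 K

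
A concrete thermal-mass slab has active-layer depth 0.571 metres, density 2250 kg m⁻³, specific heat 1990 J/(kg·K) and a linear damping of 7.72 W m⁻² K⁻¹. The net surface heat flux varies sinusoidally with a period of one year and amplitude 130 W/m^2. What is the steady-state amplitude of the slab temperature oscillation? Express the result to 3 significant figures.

16.8 K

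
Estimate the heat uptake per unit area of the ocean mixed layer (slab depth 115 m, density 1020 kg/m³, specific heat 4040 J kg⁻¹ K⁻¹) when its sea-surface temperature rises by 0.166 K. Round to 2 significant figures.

Areal heat capacity C = ρ c_p D = 1020 × 4040 × 115 = 4.74×10^8 J m⁻² K⁻¹.
ΔQ = C ΔT = 4.74×10^8 × 0.166 = 7.87×10^7 J/m².

7.9×10^7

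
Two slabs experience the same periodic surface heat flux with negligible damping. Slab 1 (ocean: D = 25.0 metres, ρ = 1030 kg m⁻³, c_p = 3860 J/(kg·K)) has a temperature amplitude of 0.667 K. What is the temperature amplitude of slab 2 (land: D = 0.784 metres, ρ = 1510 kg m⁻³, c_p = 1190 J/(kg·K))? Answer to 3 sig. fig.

47.1 K

C_ocean = 9.94×10^7 J/(m²·K); C_land = 1.41×10^6 J/(m²·K).
A ∝ 1/C ⇒ A_land = A_ocean × C_ocean/C_land = 0.667 × 70.6 = 47.1 K.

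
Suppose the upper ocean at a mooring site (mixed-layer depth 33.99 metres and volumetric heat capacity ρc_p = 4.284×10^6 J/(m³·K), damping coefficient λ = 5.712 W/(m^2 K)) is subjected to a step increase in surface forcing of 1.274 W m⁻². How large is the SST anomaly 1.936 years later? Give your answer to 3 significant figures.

0.203 K

Areal heat capacity C = ρc_p × D = 4.284×10^6 × 33.99 = 1.46×10^8 J/(m²·K).
τ = C / λ = 1.46×10^8 / 5.712 = 2.55×10^7 s.
Equilibrium anomaly ΔT_eq = F / λ = 1.274 / 5.712 = 0.223 K.
t = 1.936 years = 6.11×10^7 s, so t/τ = 2.40.
ΔT(t) = ΔT_eq (1 − e^(−t/τ)) = 0.223 × (1 − e^−2.40) = 0.203 K.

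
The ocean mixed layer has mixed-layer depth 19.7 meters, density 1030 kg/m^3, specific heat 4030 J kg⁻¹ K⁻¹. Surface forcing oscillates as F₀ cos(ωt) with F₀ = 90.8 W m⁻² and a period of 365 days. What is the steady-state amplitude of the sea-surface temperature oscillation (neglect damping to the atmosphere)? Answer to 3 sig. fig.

5.57 K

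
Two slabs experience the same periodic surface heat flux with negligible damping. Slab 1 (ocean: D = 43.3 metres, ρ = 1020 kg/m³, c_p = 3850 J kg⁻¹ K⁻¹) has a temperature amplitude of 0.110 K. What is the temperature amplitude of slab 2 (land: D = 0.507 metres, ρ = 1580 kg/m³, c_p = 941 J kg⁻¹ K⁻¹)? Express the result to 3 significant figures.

24.8 K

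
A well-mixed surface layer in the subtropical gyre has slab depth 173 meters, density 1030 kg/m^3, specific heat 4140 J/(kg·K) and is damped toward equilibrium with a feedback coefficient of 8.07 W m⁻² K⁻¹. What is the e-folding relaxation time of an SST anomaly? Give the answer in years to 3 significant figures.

2.90 years

Areal heat capacity C = ρ c_p D = 1030 × 4140 × 173 = 7.38×10^8 J/(m²·K).
Relaxation time τ = C / λ = 7.38×10^8 / 8.07 = 9.14×10^7 s.
In years: 9.14×10^7 s / (3.156×10^7 s/year) = 2.90 years.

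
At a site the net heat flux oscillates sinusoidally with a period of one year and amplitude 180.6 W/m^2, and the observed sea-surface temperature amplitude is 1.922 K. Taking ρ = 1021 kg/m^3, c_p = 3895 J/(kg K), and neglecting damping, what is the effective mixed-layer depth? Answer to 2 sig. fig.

120 m

ω = 2π / 3.15×10^7 s = 1.99×10^-7 s⁻¹.
Required C = F₀ / (A ω) = 180.6 / (1.922 × 1.99×10^-7) = 4.72×10^8 J/(m²·K).
D = C / (ρ c_p) = 4.72×10^8 / (1021 × 3895) = 119 m.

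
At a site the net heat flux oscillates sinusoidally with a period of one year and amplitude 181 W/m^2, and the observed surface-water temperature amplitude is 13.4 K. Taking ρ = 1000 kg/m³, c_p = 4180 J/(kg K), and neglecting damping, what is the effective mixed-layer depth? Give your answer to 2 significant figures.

16 m

ω = 2π / 3.15×10^7 s = 1.99×10^-7 s⁻¹.
Required C = F₀ / (A ω) = 181 / (13.4 × 1.99×10^-7) = 6.78×10^7 J/(m²·K).
D = C / (ρ c_p) = 6.78×10^7 / (1000 × 4180) = 16.2 m.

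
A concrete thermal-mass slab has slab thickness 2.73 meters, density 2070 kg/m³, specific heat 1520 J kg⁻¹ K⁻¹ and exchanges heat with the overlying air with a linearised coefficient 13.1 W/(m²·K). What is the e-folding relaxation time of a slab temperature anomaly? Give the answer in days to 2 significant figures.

7.6 days

Areal heat capacity C = ρ c_p D = 2070 × 1520 × 2.73 = 8.59×10^6 J/(m²·K).
Relaxation time τ = C / λ = 8.59×10^6 / 13.1 = 6.56×10^5 s.
In days: 6.56×10^5 s / (86400 s/day) = 7.59 days.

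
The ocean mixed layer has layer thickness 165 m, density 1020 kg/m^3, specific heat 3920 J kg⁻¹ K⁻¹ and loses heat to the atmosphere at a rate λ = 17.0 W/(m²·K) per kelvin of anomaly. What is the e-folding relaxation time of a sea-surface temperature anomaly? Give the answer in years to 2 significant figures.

1.2 years

Areal heat capacity C = ρ c_p D = 1020 × 3920 × 165 = 6.60×10^8 J/(m²·K).
Relaxation time τ = C / λ = 6.60×10^8 / 17.0 = 3.88×10^7 s.
In years: 3.88×10^7 s / (3.156×10^7 s/year) = 1.23 years.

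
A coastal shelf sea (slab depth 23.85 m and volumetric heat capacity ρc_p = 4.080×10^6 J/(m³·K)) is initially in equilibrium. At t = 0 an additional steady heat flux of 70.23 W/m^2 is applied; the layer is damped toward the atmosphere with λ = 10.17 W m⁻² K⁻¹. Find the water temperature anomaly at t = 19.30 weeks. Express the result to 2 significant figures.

Areal heat capacity C = ρc_p × D = 4.080×10^6 × 23.85 = 9.73×10^7 J/(m^2 K).
τ = C / λ = 9.73×10^7 / 10.17 = 9.57×10^6 s.
Equilibrium anomaly ΔT_eq = F / λ = 70.23 / 10.17 = 6.91 K.
t = 19.30 weeks = 1.17×10^7 s, so t/τ = 1.22.
ΔT(t) = ΔT_eq (1 − e^(−t/τ)) = 6.91 × (1 − e^−1.22) = 4.87 K.

4.9 K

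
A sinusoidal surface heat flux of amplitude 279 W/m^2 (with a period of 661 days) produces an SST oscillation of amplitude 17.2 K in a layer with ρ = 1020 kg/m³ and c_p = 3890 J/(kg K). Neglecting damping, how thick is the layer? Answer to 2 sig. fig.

ω = 2π / 5.71×10^7 s = 1.10×10^-7 s⁻¹.
Required C = F₀ / (A ω) = 279 / (17.2 × 1.10×10^-7) = 1.47×10^8 J/(m²·K).
D = C / (ρ c_p) = 1.47×10^8 / (1020 × 3890) = 37.2 m.

37 m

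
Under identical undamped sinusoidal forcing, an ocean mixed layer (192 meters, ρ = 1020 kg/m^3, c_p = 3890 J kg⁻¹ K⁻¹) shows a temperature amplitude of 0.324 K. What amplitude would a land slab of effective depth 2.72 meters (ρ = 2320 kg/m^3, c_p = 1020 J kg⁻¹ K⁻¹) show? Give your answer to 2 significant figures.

38 K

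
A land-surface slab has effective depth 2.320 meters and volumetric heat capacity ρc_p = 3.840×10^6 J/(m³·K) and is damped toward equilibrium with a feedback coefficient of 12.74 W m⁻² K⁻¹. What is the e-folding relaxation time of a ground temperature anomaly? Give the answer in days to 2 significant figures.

8.1 days

Areal heat capacity C = ρc_p × D = 3.840×10^6 × 2.320 = 8.91×10^6 J/(m²·K).
Relaxation time τ = C / λ = 8.91×10^6 / 12.74 = 6.99×10^5 s.
In days: 6.99×10^5 s / (86400 s/day) = 8.09 days.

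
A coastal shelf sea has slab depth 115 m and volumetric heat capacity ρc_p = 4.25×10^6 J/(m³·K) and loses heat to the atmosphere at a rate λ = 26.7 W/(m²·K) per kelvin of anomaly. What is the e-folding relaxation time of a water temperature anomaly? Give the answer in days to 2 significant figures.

Areal heat capacity C = ρc_p × D = 4.25×10^6 × 115 = 4.89×10^8 J m⁻² K⁻¹.
Relaxation time τ = C / λ = 4.89×10^8 / 26.7 = 1.83×10^7 s.
In days: 1.83×10^7 s / (86400 s/day) = 212 days.

210 days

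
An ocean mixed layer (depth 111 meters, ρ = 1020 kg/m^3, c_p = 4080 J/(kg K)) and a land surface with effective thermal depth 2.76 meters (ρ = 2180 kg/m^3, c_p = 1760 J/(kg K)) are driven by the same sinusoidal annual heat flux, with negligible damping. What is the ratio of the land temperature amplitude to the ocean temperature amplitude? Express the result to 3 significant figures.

C_ocean = 1020 × 4080 × 111 = 4.62×10^8 J/(m²·K).
C_land = 2180 × 1760 × 2.76 = 1.06×10^7 J/(m²·K).
Undamped amplitude ∝ 1/C, so A_land/A_ocean = C_ocean/C_land = 43.6.

43.6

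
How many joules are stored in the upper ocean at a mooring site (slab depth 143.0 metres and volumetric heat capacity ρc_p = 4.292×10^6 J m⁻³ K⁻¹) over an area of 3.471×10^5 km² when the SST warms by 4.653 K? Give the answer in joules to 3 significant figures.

9.91×10^20 J

Areal heat capacity C = ρc_p × D = 4.292×10^6 × 143.0 = 6.14×10^8 J m⁻² K⁻¹.
Heat per unit area: q = C ΔT = 6.14×10^8 × 4.653 = 2.86×10^9 J/m².
Total heat: Q = q × A = 2.86×10^9 × (3.471×10^5 × 10⁶ m²) = 9.91×10^20 J.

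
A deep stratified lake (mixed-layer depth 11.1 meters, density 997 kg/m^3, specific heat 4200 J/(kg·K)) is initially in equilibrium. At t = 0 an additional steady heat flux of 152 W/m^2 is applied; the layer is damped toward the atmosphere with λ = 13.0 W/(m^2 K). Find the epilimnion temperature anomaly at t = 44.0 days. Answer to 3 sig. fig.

7.65 K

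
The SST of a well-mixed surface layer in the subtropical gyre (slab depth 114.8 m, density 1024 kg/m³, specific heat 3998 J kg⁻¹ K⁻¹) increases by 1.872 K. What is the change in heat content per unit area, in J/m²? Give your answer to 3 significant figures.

8.80×10^8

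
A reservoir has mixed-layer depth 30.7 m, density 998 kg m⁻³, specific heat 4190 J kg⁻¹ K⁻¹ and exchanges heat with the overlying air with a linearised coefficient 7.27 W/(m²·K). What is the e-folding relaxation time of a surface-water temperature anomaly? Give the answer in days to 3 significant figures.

204 days

Areal heat capacity C = ρ c_p D = 998 × 4190 × 30.7 = 1.28×10^8 J m⁻² K⁻¹.
Relaxation time τ = C / λ = 1.28×10^8 / 7.27 = 1.77×10^7 s.
In days: 1.77×10^7 s / (86400 s/day) = 204 days.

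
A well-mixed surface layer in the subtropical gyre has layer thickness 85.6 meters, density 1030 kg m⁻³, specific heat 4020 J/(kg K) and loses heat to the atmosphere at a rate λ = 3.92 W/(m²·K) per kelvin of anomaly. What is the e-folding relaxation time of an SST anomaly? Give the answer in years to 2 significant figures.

2.9 years

Areal heat capacity C = ρ c_p D = 1030 × 4020 × 85.6 = 3.54×10^8 J/(m²·K).
Relaxation time τ = C / λ = 3.54×10^8 / 3.92 = 9.04×10^7 s.
In years: 9.04×10^7 s / (3.156×10^7 s/year) = 2.87 years.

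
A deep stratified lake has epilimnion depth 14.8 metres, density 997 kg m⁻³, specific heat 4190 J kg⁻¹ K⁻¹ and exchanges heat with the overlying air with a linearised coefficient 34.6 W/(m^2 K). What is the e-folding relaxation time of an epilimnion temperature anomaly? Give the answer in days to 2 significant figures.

21 days

Areal heat capacity C = ρ c_p D = 997 × 4190 × 14.8 = 6.18×10^7 J m⁻² K⁻¹.
Relaxation time τ = C / λ = 6.18×10^7 / 34.6 = 1.79×10^6 s.
In days: 1.79×10^6 s / (86400 s/day) = 20.7 days.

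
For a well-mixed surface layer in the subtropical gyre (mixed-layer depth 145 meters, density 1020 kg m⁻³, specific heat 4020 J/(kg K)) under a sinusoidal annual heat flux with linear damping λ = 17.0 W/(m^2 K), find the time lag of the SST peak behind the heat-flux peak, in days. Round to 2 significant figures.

Areal heat capacity C = ρ c_p D = 1020 × 4020 × 145 = 5.95×10^8 J m⁻² K⁻¹.
ω = 2π / 3.15×10^7 s = 1.99×10^-7 s⁻¹.
Phase lag φ = arctan(Cω/λ) = arctan(118/17.0) = 1.43 rad.
Time lag = φ / ω = 1.43 / 1.99×10^-7 = 7.17×10^6 s = 83.0 days.

83 days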